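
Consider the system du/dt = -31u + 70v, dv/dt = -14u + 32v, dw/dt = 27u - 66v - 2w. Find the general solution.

Coefficient matrix A = [[-31, 70, 0], [-14, 32, 0], [27, -66, -2]].
det(A - λI) = 0 gives eigenvalues λ = -3, 4, -2.
For λ=-3: eigenvector (5,2,-3).
For λ=4: eigenvector (2,1,-2).
For λ=-2: eigenvector (0,0,1).
General solution: C_1e^(-3t)(5,2,-3) + C_2e^(4t)(2,1,-2) + C_3e^(-2t)(0,0,1).

u(t) = 5C_1e^(-3t) + 2C_2e^(4t), v(t) = 2C_1e^(-3t) + C_2e^(4t), w(t) = -3C_1e^(-3t) - 2C_2e^(4t) + C_3e^(-2t)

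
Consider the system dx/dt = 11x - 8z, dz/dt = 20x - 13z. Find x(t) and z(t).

x(t) = K_1e^(-t)sin(4t) - K_1e^(-t)cos(4t) - K_2e^(-t)sin(4t) - K_2e^(-t)cos(4t), z(t) = K_1e^(-t)sin(4t) - 2K_1e^(-t)cos(4t) - 2K_2e^(-t)sin(4t) - K_2e^(-t)cos(4t)

Coefficient matrix A = [[11, -8], [20, -13]].
Characteristic polynomial det(A - λI) = λ^2 + 2λ + 17 = 0.
Eigenvalues λ = -1 ± 4i (complex conjugate pair).
For λ=-1+4i: an eigenvector is (-1,-2) - i(1,1) = (-1 - i, -2 - i).
A real fundamental pair from Re and Im of e^((-1+4i)t)v: X_1 = e^(-t)(cos(4t)·(-1,-2) + sin(4t)·(1,1)), X_2 = e^(-t)(sin(4t)·(-1,-2) - cos(4t)·(1,1)).
General solution: K_1X_1 + K_2X_2.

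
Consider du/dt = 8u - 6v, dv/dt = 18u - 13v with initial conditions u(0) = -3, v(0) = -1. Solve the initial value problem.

u(t) = -10e^(-t) + 7e^(-4t), v(t) = -15e^(-t) + 14e^(-4t)

Coefficient matrix A = [[8, -6], [18, -13]].
Characteristic polynomial det(A - λI) = λ^2 + 5λ + 4 = 0.
Eigenvalues λ = -4, -1.
For λ=-4: (A-λI) row 1 is [12, -6], so an eigenvector is (1, 2).
For λ=-1: (A-λI) row 1 is [9, -6], so an eigenvector is (-2, -3).
General solution: c_1e^(-4t)(1,2) + c_2e^(-t)(-2,-3).
Applying u(0)=-3, v(0)=-1 gives c_1=7, c_2=5.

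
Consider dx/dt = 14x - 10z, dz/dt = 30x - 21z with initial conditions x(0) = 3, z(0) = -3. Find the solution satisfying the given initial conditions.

Coefficient matrix A = [[14, -10], [30, -21]].
Characteristic polynomial det(A - λI) = λ^2 + 7λ + 6 = 0.
Eigenvalues λ = -6, -1.
For λ=-6: (A-λI) row 1 is [20, -10], so an eigenvector is (-1, -2).
For λ=-1: (A-λI) row 1 is [15, -10], so an eigenvector is (-2, -3).
General solution: c_1e^(-6t)(-1,-2) + c_2e^(-t)(-2,-3).
Applying x(0)=3, z(0)=-3 gives c_1=15, c_2=-9.

x(t) = 18e^(-t) - 15e^(-6t), z(t) = 27e^(-t) - 30e^(-6t)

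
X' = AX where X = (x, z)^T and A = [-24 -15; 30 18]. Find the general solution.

x(t) = -C_1e^(-3t)sin(3t) - 2C_1e^(-3t)cos(3t) - 2C_2e^(-3t)sin(3t) + C_2e^(-3t)cos(3t), z(t) = C_1e^(-3t)sin(3t) + 3C_1e^(-3t)cos(3t) + 3C_2e^(-3t)sin(3t) - C_2e^(-3t)cos(3t)

Coefficient matrix A = [[-24, -15], [30, 18]].
Characteristic polynomial det(A - λI) = λ^2 + 6λ + 18 = 0.
Eigenvalues λ = -3 ± 3i (complex conjugate pair).
For λ=-3+3i: an eigenvector is (-2,3) - i(-1,1) = (-2 + i, 3 - i).
A real fundamental pair from Re and Im of e^((-3+3i)t)v: X_1 = e^(-3t)(cos(3t)·(-2,3) + sin(3t)·(-1,1)), X_2 = e^(-3t)(sin(3t)·(-2,3) - cos(3t)·(-1,1)).
General solution: C_1X_1 + C_2X_2.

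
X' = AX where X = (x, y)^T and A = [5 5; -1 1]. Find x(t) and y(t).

Coefficient matrix A = [[5, 5], [-1, 1]].
Characteristic polynomial det(A - λI) = λ^2 - 6λ + 10 = 0.
Eigenvalues λ = 3 ± i (complex conjugate pair).
For λ=3+i: an eigenvector is (2,-1) - i(-1,0) = (2 + i, -1).
A real fundamental pair from Re and Im of e^((3+i)t)v: X_1 = e^(3t)(cos(t)·(2,-1) + sin(t)·(-1,0)), X_2 = e^(3t)(sin(t)·(2,-1) - cos(t)·(-1,0)).
General solution: c_1X_1 + c_2X_2.

x(t) = -c_1e^(3t)sin(t) + 2c_1e^(3t)cos(t) + 2c_2e^(3t)sin(t) + c_2e^(3t)cos(t), y(t) = -c_1e^(3t)cos(t) - c_2e^(3t)sin(t)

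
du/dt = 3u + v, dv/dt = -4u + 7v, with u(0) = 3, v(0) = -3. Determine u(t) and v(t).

Coefficient matrix A = [[3, 1], [-4, 7]].
Characteristic polynomial det(A - λI) = λ^2 - 10λ + 25 = 0.
Single eigenvalue λ = 5 with algebraic multiplicity 2.
Eigenvector v = (-1,-2); generalized eigenvector w with (A-λI)w=v is (-1,-3).
General solution: e^(5t)[K_1·v + K_2·(t·v + w)].
Applying u(0)=3, v(0)=-3 gives K_1=-12, K_2=9.

u(t) = -9te^(5t) + 3e^(5t), v(t) = -18te^(5t) - 3e^(5t)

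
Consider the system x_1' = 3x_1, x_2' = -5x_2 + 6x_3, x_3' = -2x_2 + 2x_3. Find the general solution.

x_1(t) = c_3e^(3t), x_2(t) = -2c_1e^(-2t) + 3c_2e^(-t), x_3(t) = -c_1e^(-2t) + 2c_2e^(-t)

Coefficient matrix A = [[3, 0, 0], [0, -5, 6], [0, -2, 2]].
det(A - λI) = 0 gives eigenvalues λ = -2, -1, 3.
For λ=-2: eigenvector (0,-2,-1).
For λ=-1: eigenvector (0,3,2).
For λ=3: eigenvector (1,0,0).
General solution: c_1e^(-2t)(0,-2,-1) + c_2e^(-t)(0,3,2) + c_3e^(3t)(1,0,0).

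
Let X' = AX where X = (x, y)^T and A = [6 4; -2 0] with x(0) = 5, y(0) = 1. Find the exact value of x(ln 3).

A = [[6,4],[-2,0]]; eigenvalues λ = 2, 4.
Eigenvectors: (-1,1) for λ=2, (-2,1) for λ=4.
From the initial condition, c_1 = 7, c_2 = -6.
x(ln 3) = (7)(3^2)(-1) + (-6)(3^4)(-2) = 909.

909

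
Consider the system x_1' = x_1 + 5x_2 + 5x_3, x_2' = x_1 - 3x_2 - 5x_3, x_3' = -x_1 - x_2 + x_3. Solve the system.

x_1(t) = -K_2e^(-4t) + K_3e^(t), x_2(t) = -K_1e^(2t) + K_2e^(-4t) - K_3e^(t), x_3(t) = K_1e^(2t) + K_3e^(t)

Coefficient matrix A = [[1, 5, 5], [1, -3, -5], [-1, -1, 1]].
det(A - λI) = 0 gives eigenvalues λ = 2, -4, 1.
For λ=2: eigenvector (0,-1,1).
For λ=-4: eigenvector (-1,1,0).
For λ=1: eigenvector (1,-1,1).
General solution: K_1e^(2t)(0,-1,1) + K_2e^(-4t)(-1,1,0) + K_3e^(t)(1,-1,1).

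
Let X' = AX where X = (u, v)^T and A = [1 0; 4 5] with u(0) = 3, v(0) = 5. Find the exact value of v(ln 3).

1935

A = [[1,0],[4,5]]; eigenvalues λ = 5, 1.
Eigenvectors: (0,-1) for λ=5, (-1,1) for λ=1.
From the initial condition, c_1 = -8, c_2 = -3.
v(ln 3) = (-8)(3^5)(-1) + (-3)(3^1)(1) = 1935.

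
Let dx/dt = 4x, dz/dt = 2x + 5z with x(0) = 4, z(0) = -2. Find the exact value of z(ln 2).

64

A = [[4,0],[2,5]]; eigenvalues λ = 5, 4.
Eigenvectors: (0,1) for λ=5, (1,-2) for λ=4.
From the initial condition, c_1 = 6, c_2 = 4.
z(ln 2) = (6)(2^5)(1) + (4)(2^4)(-2) = 64.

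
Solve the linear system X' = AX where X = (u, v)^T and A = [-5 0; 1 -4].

u(t) = C_2e^(-5t), v(t) = -C_1e^(-4t) - C_2e^(-5t)

Coefficient matrix A = [[-5, 0], [1, -4]].
Characteristic polynomial det(A - λI) = λ^2 + 9λ + 20 = 0.
Eigenvalues λ = -4, -5.
For λ=-4: (A-λI) row 1 is [-1, 0], so an eigenvector is (0, -1).
For λ=-5: (A-λI) row 2 is [1, 1], so an eigenvector is (1, -1).
General solution: C_1e^(-4t)(0,-1) + C_2e^(-5t)(1,-1).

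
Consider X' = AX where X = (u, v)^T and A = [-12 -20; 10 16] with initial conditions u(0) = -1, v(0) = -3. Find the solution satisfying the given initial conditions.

u(t) = 37e^(2t)sin(2t) - e^(2t)cos(2t), v(t) = -26e^(2t)sin(2t) - 3e^(2t)cos(2t)

Coefficient matrix A = [[-12, -20], [10, 16]].
Characteristic polynomial det(A - λI) = λ^2 - 4λ + 8 = 0.
Eigenvalues λ = 2 ± 2i (complex conjugate pair).
For λ=2+2i: an eigenvector is (-3,2) - i(1,-1) = (-3 - i, 2 + i).
A real fundamental pair from Re and Im of e^((2+2i)t)v: X_1 = e^(2t)(cos(2t)·(-3,2) + sin(2t)·(1,-1)), X_2 = e^(2t)(sin(2t)·(-3,2) - cos(2t)·(1,-1)).
General solution: C_1X_1 + C_2X_2.
Applying u(0)=-1, v(0)=-3 gives C_1=4, C_2=-11.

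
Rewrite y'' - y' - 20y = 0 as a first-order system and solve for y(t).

y(t) = K_1e^(-4t) + K_2e^(5t)

Let x_1 = y, x_2 = y'. Then x_1' = x_2 and x_2' = 20x_1 + x_2.
A = [[0,1],[20,1]]; det(A-λI) = λ^2 - λ - 20.
Eigenvalues λ = -4, 5 with eigenvectors (1,-4), (1,5).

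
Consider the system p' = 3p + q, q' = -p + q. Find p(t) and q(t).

Coefficient matrix A = [[3, 1], [-1, 1]].
Characteristic polynomial det(A - λI) = λ^2 - 4λ + 4 = 0.
Single eigenvalue λ = 2 with algebraic multiplicity 2.
Eigenvector v = (-1,1); generalized eigenvector w with (A-λI)w=v is (1,-2).
General solution: e^(2t)[c_1·v + c_2·(t·v + w)].

p(t) = -c_1e^(2t) - c_2te^(2t) + c_2e^(2t), q(t) = c_1e^(2t) + c_2te^(2t) - 2c_2e^(2t)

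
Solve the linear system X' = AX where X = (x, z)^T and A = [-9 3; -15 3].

x(t) = K_1e^(-3t)sin(3t) - K_2e^(-3t)cos(3t), z(t) = 2K_1e^(-3t)sin(3t) + K_1e^(-3t)cos(3t) + K_2e^(-3t)sin(3t) - 2K_2e^(-3t)cos(3t)

Coefficient matrix A = [[-9, 3], [-15, 3]].
Characteristic polynomial det(A - λI) = λ^2 + 6λ + 18 = 0.
Eigenvalues λ = -3 ± 3i (complex conjugate pair).
For λ=-3+3i: an eigenvector is (0,1) - i(1,2) = (0 - i, 1 - 2i).
A real fundamental pair from Re and Im of e^((-3+3i)t)v: X_1 = e^(-3t)(cos(3t)·(0,1) + sin(3t)·(1,2)), X_2 = e^(-3t)(sin(3t)·(0,1) - cos(3t)·(1,2)).
General solution: K_1X_1 + K_2X_2.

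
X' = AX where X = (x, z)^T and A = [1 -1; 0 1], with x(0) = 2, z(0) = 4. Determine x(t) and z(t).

Coefficient matrix A = [[1, -1], [0, 1]].
Characteristic polynomial det(A - λI) = λ^2 - 2λ + 1 = 0.
Single eigenvalue λ = 1 with algebraic multiplicity 2.
Eigenvector v = (-1,0); generalized eigenvector w with (A-λI)w=v is (3,1).
General solution: e^(t)[c_1·v + c_2·(t·v + w)].
Applying x(0)=2, z(0)=4 gives c_1=10, c_2=4.

x(t) = -4te^(t) + 2e^(t), z(t) = 4e^(t)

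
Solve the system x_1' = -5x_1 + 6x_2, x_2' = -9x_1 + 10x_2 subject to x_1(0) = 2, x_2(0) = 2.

Coefficient matrix A = [[-5, 6], [-9, 10]].
Characteristic polynomial det(A - λI) = λ^2 - 5λ + 4 = 0.
Eigenvalues λ = 4, 1.
For λ=4: (A-λI) row 1 is [-9, 6], so an eigenvector is (-2, -3).
For λ=1: (A-λI) row 1 is [-6, 6], so an eigenvector is (1, 1).
General solution: K_1e^(4t)(-2,-3) + K_2e^(t)(1,1).
Applying x_1(0)=2, x_2(0)=2 gives K_1=0, K_2=2.

x_1(t) = 2e^(t), x_2(t) = 2e^(t)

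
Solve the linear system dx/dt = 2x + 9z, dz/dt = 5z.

x(t) = -3K_1e^(5t) + K_2e^(2t), z(t) = -K_1e^(5t)

Coefficient matrix A = [[2, 9], [0, 5]].
Characteristic polynomial det(A - λI) = λ^2 - 7λ + 10 = 0.
Eigenvalues λ = 5, 2.
For λ=5: (A-λI) row 1 is [-3, 9], so an eigenvector is (-3, -1).
For λ=2: (A-λI) row 1 is [0, 9], so an eigenvector is (1, 0).
General solution: K_1e^(5t)(-3,-1) + K_2e^(2t)(1,0).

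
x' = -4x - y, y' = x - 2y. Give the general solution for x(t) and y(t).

Coefficient matrix A = [[-4, -1], [1, -2]].
Characteristic polynomial det(A - λI) = λ^2 + 6λ + 9 = 0.
Single eigenvalue λ = -3 with algebraic multiplicity 2.
Eigenvector v = (-1,1); generalized eigenvector w with (A-λI)w=v is (-2,3).
General solution: e^(-3t)[c_1·v + c_2·(t·v + w)].

x(t) = -c_1e^(-3t) - c_2te^(-3t) - 2c_2e^(-3t), y(t) = c_1e^(-3t) + c_2te^(-3t) + 3c_2e^(-3t)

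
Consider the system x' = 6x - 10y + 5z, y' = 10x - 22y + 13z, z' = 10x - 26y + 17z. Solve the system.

x(t) = C_2e^(t) + C_3e^(-4t), y(t) = -C_1e^(4t) + C_2e^(t) + 2C_3e^(-4t), z(t) = -2C_1e^(4t) + C_2e^(t) + 2C_3e^(-4t)

Coefficient matrix A = [[6, -10, 5], [10, -22, 13], [10, -26, 17]].
det(A - λI) = 0 gives eigenvalues λ = 4, 1, -4.
For λ=4: eigenvector (0,-1,-2).
For λ=1: eigenvector (1,1,1).
For λ=-4: eigenvector (1,2,2).
General solution: C_1e^(4t)(0,-1,-2) + C_2e^(t)(1,1,1) + C_3e^(-4t)(1,2,2).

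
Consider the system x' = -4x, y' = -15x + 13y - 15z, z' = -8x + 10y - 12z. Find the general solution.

Coefficient matrix A = [[-4, 0, 0], [-15, 13, -15], [-8, 10, -12]].
det(A - λI) = 0 gives eigenvalues λ = -4, -2, 3.
For λ=-4: eigenvector (1,0,-1).
For λ=-2: eigenvector (0,1,1).
For λ=3: eigenvector (0,3,2).
General solution: C_1e^(-4t)(1,0,-1) + C_2e^(-2t)(0,1,1) + C_3e^(3t)(0,3,2).

x(t) = C_1e^(-4t), y(t) = C_2e^(-2t) + 3C_3e^(3t), z(t) = -C_1e^(-4t) + C_2e^(-2t) + 2C_3e^(3t)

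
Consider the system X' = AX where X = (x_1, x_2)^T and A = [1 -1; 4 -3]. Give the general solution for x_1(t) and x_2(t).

x_1(t) = c_1e^(-t) + c_2te^(-t) + c_2e^(-t), x_2(t) = 2c_1e^(-t) + 2c_2te^(-t) + c_2e^(-t)

Coefficient matrix A = [[1, -1], [4, -3]].
Characteristic polynomial det(A - λI) = λ^2 + 2λ + 1 = 0.
Single eigenvalue λ = -1 with algebraic multiplicity 2.
Eigenvector v = (1,2); generalized eigenvector w with (A-λI)w=v is (1,1).
General solution: e^(-t)[c_1·v + c_2·(t·v + w)].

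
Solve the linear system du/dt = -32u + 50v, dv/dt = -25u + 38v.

Coefficient matrix A = [[-32, 50], [-25, 38]].
Characteristic polynomial det(A - λI) = λ^2 - 6λ + 34 = 0.
Eigenvalues λ = 3 ± 5i (complex conjugate pair).
For λ=3+5i: an eigenvector is (-1,-1) - i(-3,-2) = (-1 + 3i, -1 + 2i).
A real fundamental pair from Re and Im of e^((3+5i)t)v: X_1 = e^(3t)(cos(5t)·(-1,-1) + sin(5t)·(-3,-2)), X_2 = e^(3t)(sin(5t)·(-1,-1) - cos(5t)·(-3,-2)).
General solution: C_1X_1 + C_2X_2.

u(t) = -3C_1e^(3t)sin(5t) - C_1e^(3t)cos(5t) - C_2e^(3t)sin(5t) + 3C_2e^(3t)cos(5t), v(t) = -2C_1e^(3t)sin(5t) - C_1e^(3t)cos(5t) - C_2e^(3t)sin(5t) + 2C_2e^(3t)cos(5t)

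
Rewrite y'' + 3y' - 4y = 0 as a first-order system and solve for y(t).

Let x_1 = y, x_2 = y'. Then x_1' = x_2 and x_2' = 4x_1 - 3x_2.
A = [[0,1],[4,-3]]; det(A-λI) = λ^2 + 3λ - 4.
Eigenvalues λ = 1, -4 with eigenvectors (1,1), (1,-4).

y(t) = c_1e^(t) + c_2e^(-4t)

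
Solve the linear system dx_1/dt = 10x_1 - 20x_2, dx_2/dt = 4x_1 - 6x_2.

x_1(t) = -c_1e^(2t)sin(4t) + 2c_1e^(2t)cos(4t) + 2c_2e^(2t)sin(4t) + c_2e^(2t)cos(4t), x_2(t) = c_1e^(2t)cos(4t) + c_2e^(2t)sin(4t)

Coefficient matrix A = [[10, -20], [4, -6]].
Characteristic polynomial det(A - λI) = λ^2 - 4λ + 20 = 0.
Eigenvalues λ = 2 ± 4i (complex conjugate pair).
For λ=2+4i: an eigenvector is (2,1) - i(-1,0) = (2 + i, 1).
A real fundamental pair from Re and Im of e^((2+4i)t)v: X_1 = e^(2t)(cos(4t)·(2,1) + sin(4t)·(-1,0)), X_2 = e^(2t)(sin(4t)·(2,1) - cos(4t)·(-1,0)).
General solution: c_1X_1 + c_2X_2.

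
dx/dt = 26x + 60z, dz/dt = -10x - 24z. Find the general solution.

Coefficient matrix A = [[26, 60], [-10, -24]].
Characteristic polynomial det(A - λI) = λ^2 - 2λ - 24 = 0.
Eigenvalues λ = 6, -4.
For λ=6: (A-λI) row 1 is [20, 60], so an eigenvector is (-3, 1).
For λ=-4: (A-λI) row 1 is [30, 60], so an eigenvector is (-2, 1).
General solution: K_1e^(6t)(-3,1) + K_2e^(-4t)(-2,1).

x(t) = -3K_1e^(6t) - 2K_2e^(-4t), z(t) = K_1e^(6t) + K_2e^(-4t)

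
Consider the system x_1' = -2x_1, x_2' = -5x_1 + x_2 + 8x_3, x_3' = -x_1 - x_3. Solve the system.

x_1(t) = K_1e^(-2t), x_2(t) = -K_1e^(-2t) + K_2e^(t) - 4K_3e^(-t), x_3(t) = K_1e^(-2t) + K_3e^(-t)

Coefficient matrix A = [[-2, 0, 0], [-5, 1, 8], [-1, 0, -1]].
det(A - λI) = 0 gives eigenvalues λ = -2, 1, -1.
For λ=-2: eigenvector (1,-1,1).
For λ=1: eigenvector (0,1,0).
For λ=-1: eigenvector (0,-4,1).
General solution: K_1e^(-2t)(1,-1,1) + K_2e^(t)(0,1,0) + K_3e^(-t)(0,-4,1).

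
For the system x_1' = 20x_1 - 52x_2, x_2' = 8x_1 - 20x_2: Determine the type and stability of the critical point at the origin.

center

A = [[20,-52],[8,-20]]; det(A-λI) = λ^2 + 16.
λ = 0 ± 4i: zero real part.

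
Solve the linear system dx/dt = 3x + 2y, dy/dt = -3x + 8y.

x(t) = K_1e^(5t) - 2K_2e^(6t), y(t) = K_1e^(5t) - 3K_2e^(6t)

Coefficient matrix A = [[3, 2], [-3, 8]].
Characteristic polynomial det(A - λI) = λ^2 - 11λ + 30 = 0.
Eigenvalues λ = 5, 6.
For λ=5: (A-λI) row 1 is [-2, 2], so an eigenvector is (1, 1).
For λ=6: (A-λI) row 1 is [-3, 2], so an eigenvector is (-2, -3).
General solution: K_1e^(5t)(1,1) + K_2e^(6t)(-2,-3).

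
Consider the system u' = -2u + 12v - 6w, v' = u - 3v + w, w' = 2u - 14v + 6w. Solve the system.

u(t) = K_1e^(-2t) - K_3e^(4t), v(t) = -K_1e^(-2t) + K_2e^(-t), w(t) = -2K_1e^(-2t) + 2K_2e^(-t) + K_3e^(4t)

Coefficient matrix A = [[-2, 12, -6], [1, -3, 1], [2, -14, 6]].
det(A - λI) = 0 gives eigenvalues λ = -2, -1, 4.
For λ=-2: eigenvector (1,-1,-2).
For λ=-1: eigenvector (0,1,2).
For λ=4: eigenvector (-1,0,1).
General solution: K_1e^(-2t)(1,-1,-2) + K_2e^(-t)(0,1,2) + K_3e^(4t)(-1,0,1).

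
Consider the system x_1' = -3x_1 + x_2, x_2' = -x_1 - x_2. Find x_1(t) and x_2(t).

x_1(t) = -C_1e^(-2t) - C_2te^(-2t) + 2C_2e^(-2t), x_2(t) = -C_1e^(-2t) - C_2te^(-2t) + C_2e^(-2t)

Coefficient matrix A = [[-3, 1], [-1, -1]].
Characteristic polynomial det(A - λI) = λ^2 + 4λ + 4 = 0.
Single eigenvalue λ = -2 with algebraic multiplicity 2.
Eigenvector v = (-1,-1); generalized eigenvector w with (A-λI)w=v is (2,1).
General solution: e^(-2t)[C_1·v + C_2·(t·v + w)].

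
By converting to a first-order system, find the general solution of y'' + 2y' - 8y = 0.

Let x_1 = y, x_2 = y'. Then x_1' = x_2 and x_2' = 8x_1 - 2x_2.
A = [[0,1],[8,-2]]; det(A-λI) = λ^2 + 2λ - 8.
Eigenvalues λ = 2, -4 with eigenvectors (1,2), (1,-4).

y(t) = K_1e^(2t) + K_2e^(-4t)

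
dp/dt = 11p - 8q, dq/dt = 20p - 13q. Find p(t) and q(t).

p(t) = -c_1e^(-t)sin(4t) + c_1e^(-t)cos(4t) + c_2e^(-t)sin(4t) + c_2e^(-t)cos(4t), q(t) = -c_1e^(-t)sin(4t) + 2c_1e^(-t)cos(4t) + 2c_2e^(-t)sin(4t) + c_2e^(-t)cos(4t)

Coefficient matrix A = [[11, -8], [20, -13]].
Characteristic polynomial det(A - λI) = λ^2 + 2λ + 17 = 0.
Eigenvalues λ = -1 ± 4i (complex conjugate pair).
For λ=-1+4i: an eigenvector is (1,2) - i(-1,-1) = (1 + i, 2 + i).
A real fundamental pair from Re and Im of e^((-1+4i)t)v: X_1 = e^(-t)(cos(4t)·(1,2) + sin(4t)·(-1,-1)), X_2 = e^(-t)(sin(4t)·(1,2) - cos(4t)·(-1,-1)).
General solution: c_1X_1 + c_2X_2.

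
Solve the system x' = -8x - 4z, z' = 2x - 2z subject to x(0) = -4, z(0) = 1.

Coefficient matrix A = [[-8, -4], [2, -2]].
Characteristic polynomial det(A - λI) = λ^2 + 10λ + 24 = 0.
Eigenvalues λ = -4, -6.
For λ=-4: (A-λI) row 1 is [-4, -4], so an eigenvector is (1, -1).
For λ=-6: (A-λI) row 1 is [-2, -4], so an eigenvector is (-2, 1).
General solution: C_1e^(-4t)(1,-1) + C_2e^(-6t)(-2,1).
Applying x(0)=-4, z(0)=1 gives C_1=2, C_2=3.

x(t) = 2e^(-4t) - 6e^(-6t), z(t) = -2e^(-4t) + 3e^(-6t)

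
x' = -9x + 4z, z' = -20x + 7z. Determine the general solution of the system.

Coefficient matrix A = [[-9, 4], [-20, 7]].
Characteristic polynomial det(A - λI) = λ^2 + 2λ + 17 = 0.
Eigenvalues λ = -1 ± 4i (complex conjugate pair).
For λ=-1+4i: an eigenvector is (0,1) - i(1,2) = (0 - i, 1 - 2i).
A real fundamental pair from Re and Im of e^((-1+4i)t)v: X_1 = e^(-t)(cos(4t)·(0,1) + sin(4t)·(1,2)), X_2 = e^(-t)(sin(4t)·(0,1) - cos(4t)·(1,2)).
General solution: c_1X_1 + c_2X_2.

x(t) = c_1e^(-t)sin(4t) - c_2e^(-t)cos(4t), z(t) = 2c_1e^(-t)sin(4t) + c_1e^(-t)cos(4t) + c_2e^(-t)sin(4t) - 2c_2e^(-t)cos(4t)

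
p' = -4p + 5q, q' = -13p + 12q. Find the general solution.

p(t) = -2C_1e^(4t)sin(t) - C_1e^(4t)cos(t) - C_2e^(4t)sin(t) + 2C_2e^(4t)cos(t), q(t) = -3C_1e^(4t)sin(t) - 2C_1e^(4t)cos(t) - 2C_2e^(4t)sin(t) + 3C_2e^(4t)cos(t)

Coefficient matrix A = [[-4, 5], [-13, 12]].
Characteristic polynomial det(A - λI) = λ^2 - 8λ + 17 = 0.
Eigenvalues λ = 4 ± i (complex conjugate pair).
For λ=4+i: an eigenvector is (-1,-2) - i(-2,-3) = (-1 + 2i, -2 + 3i).
A real fundamental pair from Re and Im of e^((4+i)t)v: X_1 = e^(4t)(cos(t)·(-1,-2) + sin(t)·(-2,-3)), X_2 = e^(4t)(sin(t)·(-1,-2) - cos(t)·(-2,-3)).
General solution: C_1X_1 + C_2X_2.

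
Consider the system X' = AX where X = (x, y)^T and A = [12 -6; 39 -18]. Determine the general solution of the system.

Coefficient matrix A = [[12, -6], [39, -18]].
Characteristic polynomial det(A - λI) = λ^2 + 6λ + 18 = 0.
Eigenvalues λ = -3 ± 3i (complex conjugate pair).
For λ=-3+3i: an eigenvector is (1,3) - i(-1,-2) = (1 + i, 3 + 2i).
A real fundamental pair from Re and Im of e^((-3+3i)t)v: X_1 = e^(-3t)(cos(3t)·(1,3) + sin(3t)·(-1,-2)), X_2 = e^(-3t)(sin(3t)·(1,3) - cos(3t)·(-1,-2)).
General solution: K_1X_1 + K_2X_2.

x(t) = -K_1e^(-3t)sin(3t) + K_1e^(-3t)cos(3t) + K_2e^(-3t)sin(3t) + K_2e^(-3t)cos(3t), y(t) = -2K_1e^(-3t)sin(3t) + 3K_1e^(-3t)cos(3t) + 3K_2e^(-3t)sin(3t) + 2K_2e^(-3t)cos(3t)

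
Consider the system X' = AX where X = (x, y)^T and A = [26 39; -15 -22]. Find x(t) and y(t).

Coefficient matrix A = [[26, 39], [-15, -22]].
Characteristic polynomial det(A - λI) = λ^2 - 4λ + 13 = 0.
Eigenvalues λ = 2 ± 3i (complex conjugate pair).
For λ=2+3i: an eigenvector is (-3,2) - i(2,-1) = (-3 - 2i, 2 + i).
A real fundamental pair from Re and Im of e^((2+3i)t)v: X_1 = e^(2t)(cos(3t)·(-3,2) + sin(3t)·(2,-1)), X_2 = e^(2t)(sin(3t)·(-3,2) - cos(3t)·(2,-1)).
General solution: C_1X_1 + C_2X_2.

x(t) = 2C_1e^(2t)sin(3t) - 3C_1e^(2t)cos(3t) - 3C_2e^(2t)sin(3t) - 2C_2e^(2t)cos(3t), y(t) = -C_1e^(2t)sin(3t) + 2C_1e^(2t)cos(3t) + 2C_2e^(2t)sin(3t) + C_2e^(2t)cos(3t)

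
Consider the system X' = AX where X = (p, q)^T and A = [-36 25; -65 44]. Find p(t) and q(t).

Coefficient matrix A = [[-36, 25], [-65, 44]].
Characteristic polynomial det(A - λI) = λ^2 - 8λ + 41 = 0.
Eigenvalues λ = 4 ± 5i (complex conjugate pair).
For λ=4+5i: an eigenvector is (2,3) - i(-1,-2) = (2 + i, 3 + 2i).
A real fundamental pair from Re and Im of e^((4+5i)t)v: X_1 = e^(4t)(cos(5t)·(2,3) + sin(5t)·(-1,-2)), X_2 = e^(4t)(sin(5t)·(2,3) - cos(5t)·(-1,-2)).
General solution: C_1X_1 + C_2X_2.

p(t) = -C_1e^(4t)sin(5t) + 2C_1e^(4t)cos(5t) + 2C_2e^(4t)sin(5t) + C_2e^(4t)cos(5t), q(t) = -2C_1e^(4t)sin(5t) + 3C_1e^(4t)cos(5t) + 3C_2e^(4t)sin(5t) + 2C_2e^(4t)cos(5t)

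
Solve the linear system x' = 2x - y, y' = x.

x(t) = -c_1e^(t) - c_2te^(t) - 3c_2e^(t), y(t) = -c_1e^(t) - c_2te^(t) - 2c_2e^(t)

Coefficient matrix A = [[2, -1], [1, 0]].
Characteristic polynomial det(A - λI) = λ^2 - 2λ + 1 = 0.
Single eigenvalue λ = 1 with algebraic multiplicity 2.
Eigenvector v = (-1,-1); generalized eigenvector w with (A-λI)w=v is (-3,-2).
General solution: e^(t)[c_1·v + c_2·(t·v + w)].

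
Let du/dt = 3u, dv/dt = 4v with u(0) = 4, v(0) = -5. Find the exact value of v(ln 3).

A = [[3,0],[0,4]]; eigenvalues λ = 4, 3.
Eigenvectors: (0,-1) for λ=4, (1,0) for λ=3.
From the initial condition, c_1 = 5, c_2 = 4.
v(ln 3) = (5)(3^4)(-1) + (4)(3^3)(0) = -405.

-405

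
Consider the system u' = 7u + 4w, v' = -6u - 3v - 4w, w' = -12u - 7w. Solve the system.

Coefficient matrix A = [[7, 0, 4], [-6, -3, -4], [-12, 0, -7]].
det(A - λI) = 0 gives eigenvalues λ = -3, -1, 1.
For λ=-3: eigenvector (0,1,0).
For λ=-1: eigenvector (1,1,-2).
For λ=1: eigenvector (2,0,-3).
General solution: c_1e^(-3t)(0,1,0) + c_2e^(-t)(1,1,-2) + c_3e^(t)(2,0,-3).

u(t) = c_2e^(-t) + 2c_3e^(t), v(t) = c_1e^(-3t) + c_2e^(-t), w(t) = -2c_2e^(-t) - 3c_3e^(t)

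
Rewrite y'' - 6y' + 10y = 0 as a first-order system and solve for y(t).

Let x_1 = y, x_2 = y'. Then x_1' = x_2 and x_2' = -10x_1 + 6x_2.
A = [[0,1],[-10,6]]; det(A-λI) = λ^2 - 6λ + 10.
Eigenvalues λ = 3 ± i.

y(t) = C_1e^(3t)cos(t) + C_2e^(3t)sin(t)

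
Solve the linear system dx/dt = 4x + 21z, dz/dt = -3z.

x(t) = -3K_1e^(-3t) - K_2e^(4t), z(t) = K_1e^(-3t)

Coefficient matrix A = [[4, 21], [0, -3]].
Characteristic polynomial det(A - λI) = λ^2 - λ - 12 = 0.
Eigenvalues λ = -3, 4.
For λ=-3: (A-λI) row 1 is [7, 21], so an eigenvector is (-3, 1).
For λ=4: (A-λI) row 1 is [0, 21], so an eigenvector is (-1, 0).
General solution: K_1e^(-3t)(-3,1) + K_2e^(4t)(-1,0).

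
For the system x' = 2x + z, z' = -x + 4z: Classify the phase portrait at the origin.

A = [[2,1],[-1,4]]; det(A-λI) = λ^2 - 6λ + 9.
repeated λ = 3 with a single eigenvector.

unstable improper node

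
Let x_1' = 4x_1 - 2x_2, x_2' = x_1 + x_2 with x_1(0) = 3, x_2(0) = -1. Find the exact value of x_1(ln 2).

A = [[4,-2],[1,1]]; eigenvalues λ = 3, 2.
Eigenvectors: (-2,-1) for λ=3, (1,1) for λ=2.
From the initial condition, c_1 = -4, c_2 = -5.
x_1(ln 2) = (-4)(2^3)(-2) + (-5)(2^2)(1) = 44.

44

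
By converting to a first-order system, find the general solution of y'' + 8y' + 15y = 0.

Let x_1 = y, x_2 = y'. Then x_1' = x_2 and x_2' = -15x_1 - 8x_2.
A = [[0,1],[-15,-8]]; det(A-λI) = λ^2 + 8λ + 15.
Eigenvalues λ = -3, -5 with eigenvectors (1,-3), (1,-5).

y(t) = K_1e^(-3t) + K_2e^(-5t)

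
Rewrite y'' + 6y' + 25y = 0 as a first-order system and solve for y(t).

Let x_1 = y, x_2 = y'. Then x_1' = x_2 and x_2' = -25x_1 - 6x_2.
A = [[0,1],[-25,-6]]; det(A-λI) = λ^2 + 6λ + 25.
Eigenvalues λ = -3 ± 4i.

y(t) = c_1e^(-3t)cos(4t) + c_2e^(-3t)sin(4t)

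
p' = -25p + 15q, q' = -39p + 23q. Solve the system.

Coefficient matrix A = [[-25, 15], [-39, 23]].
Characteristic polynomial det(A - λI) = λ^2 + 2λ + 10 = 0.
Eigenvalues λ = -1 ± 3i (complex conjugate pair).
For λ=-1+3i: an eigenvector is (-1,-2) - i(-2,-3) = (-1 + 2i, -2 + 3i).
A real fundamental pair from Re and Im of e^((-1+3i)t)v: X_1 = e^(-t)(cos(3t)·(-1,-2) + sin(3t)·(-2,-3)), X_2 = e^(-t)(sin(3t)·(-1,-2) - cos(3t)·(-2,-3)).
General solution: C_1X_1 + C_2X_2.

p(t) = -2C_1e^(-t)sin(3t) - C_1e^(-t)cos(3t) - C_2e^(-t)sin(3t) + 2C_2e^(-t)cos(3t), q(t) = -3C_1e^(-t)sin(3t) - 2C_1e^(-t)cos(3t) - 2C_2e^(-t)sin(3t) + 3C_2e^(-t)cos(3t)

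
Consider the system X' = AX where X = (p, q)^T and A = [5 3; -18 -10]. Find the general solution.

Coefficient matrix A = [[5, 3], [-18, -10]].
Characteristic polynomial det(A - λI) = λ^2 + 5λ + 4 = 0.
Eigenvalues λ = -4, -1.
For λ=-4: (A-λI) row 1 is [9, 3], so an eigenvector is (-1, 3).
For λ=-1: (A-λI) row 1 is [6, 3], so an eigenvector is (1, -2).
General solution: K_1e^(-4t)(-1,3) + K_2e^(-t)(1,-2).

p(t) = -K_1e^(-4t) + K_2e^(-t), q(t) = 3K_1e^(-4t) - 2K_2e^(-t)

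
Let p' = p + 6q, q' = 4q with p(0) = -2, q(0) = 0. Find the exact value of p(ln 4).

-8

A = [[1,6],[0,4]]; eigenvalues λ = 1, 4.
Eigenvectors: (1,0) for λ=1, (-2,-1) for λ=4.
From the initial condition, c_1 = -2, c_2 = 0.
p(ln 4) = (-2)(4^1)(1) + (0)(4^4)(-2) = -8.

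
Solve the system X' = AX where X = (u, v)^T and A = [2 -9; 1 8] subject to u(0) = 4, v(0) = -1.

Coefficient matrix A = [[2, -9], [1, 8]].
Characteristic polynomial det(A - λI) = λ^2 - 10λ + 25 = 0.
Single eigenvalue λ = 5 with algebraic multiplicity 2.
Eigenvector v = (-3,1); generalized eigenvector w with (A-λI)w=v is (-2,1).
General solution: e^(5t)[C_1·v + C_2·(t·v + w)].
Applying u(0)=4, v(0)=-1 gives C_1=-2, C_2=1.

u(t) = -3te^(5t) + 4e^(5t), v(t) = te^(5t) - e^(5t)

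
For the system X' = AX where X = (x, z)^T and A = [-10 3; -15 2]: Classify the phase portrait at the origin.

A = [[-10,3],[-15,2]]; det(A-λI) = λ^2 + 8λ + 25.
λ = -4 ± 3i: negative real part.

stable spiral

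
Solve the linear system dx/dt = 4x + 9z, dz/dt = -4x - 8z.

Coefficient matrix A = [[4, 9], [-4, -8]].
Characteristic polynomial det(A - λI) = λ^2 + 4λ + 4 = 0.
Single eigenvalue λ = -2 with algebraic multiplicity 2.
Eigenvector v = (-3,2); generalized eigenvector w with (A-λI)w=v is (-2,1).
General solution: e^(-2t)[C_1·v + C_2·(t·v + w)].

x(t) = -3C_1e^(-2t) - 3C_2te^(-2t) - 2C_2e^(-2t), z(t) = 2C_1e^(-2t) + 2C_2te^(-2t) + C_2e^(-2t)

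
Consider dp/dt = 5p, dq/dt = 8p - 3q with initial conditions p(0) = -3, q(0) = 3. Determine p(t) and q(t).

Coefficient matrix A = [[5, 0], [8, -3]].
Characteristic polynomial det(A - λI) = λ^2 - 2λ - 15 = 0.
Eigenvalues λ = 5, -3.
For λ=5: (A-λI) row 2 is [8, -8], so an eigenvector is (1, 1).
For λ=-3: (A-λI) row 1 is [8, 0], so an eigenvector is (0, -1).
General solution: c_1e^(5t)(1,1) + c_2e^(-3t)(0,-1).
Applying p(0)=-3, q(0)=3 gives c_1=-3, c_2=-6.

p(t) = -3e^(5t), q(t) = -3e^(5t) + 6e^(-3t)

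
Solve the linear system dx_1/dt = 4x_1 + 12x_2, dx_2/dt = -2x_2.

x_1(t) = 2C_1e^(-2t) + C_2e^(4t), x_2(t) = -C_1e^(-2t)

Coefficient matrix A = [[4, 12], [0, -2]].
Characteristic polynomial det(A - λI) = λ^2 - 2λ - 8 = 0.
Eigenvalues λ = -2, 4.
For λ=-2: (A-λI) row 1 is [6, 12], so an eigenvector is (2, -1).
For λ=4: (A-λI) row 1 is [0, 12], so an eigenvector is (1, 0).
General solution: C_1e^(-2t)(2,-1) + C_2e^(4t)(1,0).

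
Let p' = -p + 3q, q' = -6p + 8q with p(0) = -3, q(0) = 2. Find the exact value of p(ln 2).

128

A = [[-1,3],[-6,8]]; eigenvalues λ = 5, 2.
Eigenvectors: (1,2) for λ=5, (-1,-1) for λ=2.
From the initial condition, c_1 = 5, c_2 = 8.
p(ln 2) = (5)(2^5)(1) + (8)(2^2)(-1) = 128.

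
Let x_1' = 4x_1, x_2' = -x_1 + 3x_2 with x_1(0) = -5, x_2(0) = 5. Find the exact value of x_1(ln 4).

-1280

A = [[4,0],[-1,3]]; eigenvalues λ = 3, 4.
Eigenvectors: (0,1) for λ=3, (1,-1) for λ=4.
From the initial condition, c_1 = 0, c_2 = -5.
x_1(ln 4) = (0)(4^3)(0) + (-5)(4^4)(1) = -1280.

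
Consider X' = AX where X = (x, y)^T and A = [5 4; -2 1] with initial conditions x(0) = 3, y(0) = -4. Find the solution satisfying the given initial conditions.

x(t) = -5e^(3t)sin(2t) + 3e^(3t)cos(2t), y(t) = e^(3t)sin(2t) - 4e^(3t)cos(2t)

Coefficient matrix A = [[5, 4], [-2, 1]].
Characteristic polynomial det(A - λI) = λ^2 - 6λ + 13 = 0.
Eigenvalues λ = 3 ± 2i (complex conjugate pair).
For λ=3+2i: an eigenvector is (1,0) - i(1,-1) = (1 - i, 0 + i).
A real fundamental pair from Re and Im of e^((3+2i)t)v: X_1 = e^(3t)(cos(2t)·(1,0) + sin(2t)·(1,-1)), X_2 = e^(3t)(sin(2t)·(1,0) - cos(2t)·(1,-1)).
General solution: K_1X_1 + K_2X_2.
Applying x(0)=3, y(0)=-4 gives K_1=-1, K_2=-4.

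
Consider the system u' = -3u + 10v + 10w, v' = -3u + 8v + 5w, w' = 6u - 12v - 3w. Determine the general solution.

Coefficient matrix A = [[-3, 10, 10], [-3, 8, 5], [6, -12, -3]].
det(A - λI) = 0 gives eigenvalues λ = 3, -3, 2.
For λ=3: eigenvector (5,2,1).
For λ=-3: eigenvector (-2,-1,1).
For λ=2: eigenvector (2,1,0).
General solution: C_1e^(3t)(5,2,1) + C_2e^(-3t)(-2,-1,1) + C_3e^(2t)(2,1,0).

u(t) = 5C_1e^(3t) - 2C_2e^(-3t) + 2C_3e^(2t), v(t) = 2C_1e^(3t) - C_2e^(-3t) + C_3e^(2t), w(t) = C_1e^(3t) + C_2e^(-3t)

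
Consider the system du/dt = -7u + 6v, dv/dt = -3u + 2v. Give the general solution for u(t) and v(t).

u(t) = K_1e^(-t) - 2K_2e^(-4t), v(t) = K_1e^(-t) - K_2e^(-4t)

Coefficient matrix A = [[-7, 6], [-3, 2]].
Characteristic polynomial det(A - λI) = λ^2 + 5λ + 4 = 0.
Eigenvalues λ = -1, -4.
For λ=-1: (A-λI) row 1 is [-6, 6], so an eigenvector is (1, 1).
For λ=-4: (A-λI) row 1 is [-3, 6], so an eigenvector is (-2, -1).
General solution: K_1e^(-t)(1,1) + K_2e^(-4t)(-2,-1).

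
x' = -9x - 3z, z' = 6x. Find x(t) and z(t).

x(t) = K_1e^(-3t) + K_2e^(-6t), z(t) = -2K_1e^(-3t) - K_2e^(-6t)

Coefficient matrix A = [[-9, -3], [6, 0]].
Characteristic polynomial det(A - λI) = λ^2 + 9λ + 18 = 0.
Eigenvalues λ = -3, -6.
For λ=-3: (A-λI) row 1 is [-6, -3], so an eigenvector is (1, -2).
For λ=-6: (A-λI) row 1 is [-3, -3], so an eigenvector is (1, -1).
General solution: K_1e^(-3t)(1,-2) + K_2e^(-6t)(1,-1).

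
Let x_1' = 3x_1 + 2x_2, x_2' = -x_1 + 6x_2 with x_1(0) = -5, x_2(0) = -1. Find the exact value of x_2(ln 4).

A = [[3,2],[-1,6]]; eigenvalues λ = 5, 4.
Eigenvectors: (1,1) for λ=5, (2,1) for λ=4.
From the initial condition, c_1 = 3, c_2 = -4.
x_2(ln 4) = (3)(4^5)(1) + (-4)(4^4)(1) = 2048.

2048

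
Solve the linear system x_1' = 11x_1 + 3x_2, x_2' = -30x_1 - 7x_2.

Coefficient matrix A = [[11, 3], [-30, -7]].
Characteristic polynomial det(A - λI) = λ^2 - 4λ + 13 = 0.
Eigenvalues λ = 2 ± 3i (complex conjugate pair).
For λ=2+3i: an eigenvector is (1,-3) - i(0,-1) = (1, -3 + i).
A real fundamental pair from Re and Im of e^((2+3i)t)v: X_1 = e^(2t)(cos(3t)·(1,-3) + sin(3t)·(0,-1)), X_2 = e^(2t)(sin(3t)·(1,-3) - cos(3t)·(0,-1)).
General solution: K_1X_1 + K_2X_2.

x_1(t) = K_1e^(2t)cos(3t) + K_2e^(2t)sin(3t), x_2(t) = -K_1e^(2t)sin(3t) - 3K_1e^(2t)cos(3t) - 3K_2e^(2t)sin(3t) + K_2e^(2t)cos(3t)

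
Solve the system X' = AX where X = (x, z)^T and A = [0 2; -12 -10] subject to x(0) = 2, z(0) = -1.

x(t) = 5e^(-4t) - 3e^(-6t), z(t) = -10e^(-4t) + 9e^(-6t)

Coefficient matrix A = [[0, 2], [-12, -10]].
Characteristic polynomial det(A - λI) = λ^2 + 10λ + 24 = 0.
Eigenvalues λ = -4, -6.
For λ=-4: (A-λI) row 1 is [4, 2], so an eigenvector is (-1, 2).
For λ=-6: (A-λI) row 1 is [6, 2], so an eigenvector is (1, -3).
General solution: C_1e^(-4t)(-1,2) + C_2e^(-6t)(1,-3).
Applying x(0)=2, z(0)=-1 gives C_1=-5, C_2=-3.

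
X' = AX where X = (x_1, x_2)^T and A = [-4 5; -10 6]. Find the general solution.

x_1(t) = K_1e^(t)cos(5t) + K_2e^(t)sin(5t), x_2(t) = -K_1e^(t)sin(5t) + K_1e^(t)cos(5t) + K_2e^(t)sin(5t) + K_2e^(t)cos(5t)

Coefficient matrix A = [[-4, 5], [-10, 6]].
Characteristic polynomial det(A - λI) = λ^2 - 2λ + 26 = 0.
Eigenvalues λ = 1 ± 5i (complex conjugate pair).
For λ=1+5i: an eigenvector is (1,1) - i(0,-1) = (1, 1 + i).
A real fundamental pair from Re and Im of e^((1+5i)t)v: X_1 = e^(t)(cos(5t)·(1,1) + sin(5t)·(0,-1)), X_2 = e^(t)(sin(5t)·(1,1) - cos(5t)·(0,-1)).
General solution: K_1X_1 + K_2X_2.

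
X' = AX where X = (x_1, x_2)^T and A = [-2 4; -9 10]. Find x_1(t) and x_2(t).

Coefficient matrix A = [[-2, 4], [-9, 10]].
Characteristic polynomial det(A - λI) = λ^2 - 8λ + 16 = 0.
Single eigenvalue λ = 4 with algebraic multiplicity 2.
Eigenvector v = (-2,-3); generalized eigenvector w with (A-λI)w=v is (-1,-2).
General solution: e^(4t)[K_1·v + K_2·(t·v + w)].

x_1(t) = -2K_1e^(4t) - 2K_2te^(4t) - K_2e^(4t), x_2(t) = -3K_1e^(4t) - 3K_2te^(4t) - 2K_2e^(4t)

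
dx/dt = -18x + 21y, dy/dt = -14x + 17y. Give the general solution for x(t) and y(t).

Coefficient matrix A = [[-18, 21], [-14, 17]].
Characteristic polynomial det(A - λI) = λ^2 + λ - 12 = 0.
Eigenvalues λ = -4, 3.
For λ=-4: (A-λI) row 1 is [-14, 21], so an eigenvector is (-3, -2).
For λ=3: (A-λI) row 1 is [-21, 21], so an eigenvector is (1, 1).
General solution: C_1e^(-4t)(-3,-2) + C_2e^(3t)(1,1).

x(t) = -3C_1e^(-4t) + C_2e^(3t), y(t) = -2C_1e^(-4t) + C_2e^(3t)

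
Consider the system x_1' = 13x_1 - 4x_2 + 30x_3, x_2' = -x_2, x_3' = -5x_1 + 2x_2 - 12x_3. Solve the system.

x_1(t) = -4K_1e^(-t) + 3K_2e^(3t) - 2K_3e^(-2t), x_2(t) = K_1e^(-t), x_3(t) = 2K_1e^(-t) - K_2e^(3t) + K_3e^(-2t)

Coefficient matrix A = [[13, -4, 30], [0, -1, 0], [-5, 2, -12]].
det(A - λI) = 0 gives eigenvalues λ = -1, 3, -2.
For λ=-1: eigenvector (-4,1,2).
For λ=3: eigenvector (3,0,-1).
For λ=-2: eigenvector (-2,0,1).
General solution: K_1e^(-t)(-4,1,2) + K_2e^(3t)(3,0,-1) + K_3e^(-2t)(-2,0,1).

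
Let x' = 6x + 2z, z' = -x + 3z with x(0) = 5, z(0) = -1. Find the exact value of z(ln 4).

A = [[6,2],[-1,3]]; eigenvalues λ = 5, 4.
Eigenvectors: (-2,1) for λ=5, (1,-1) for λ=4.
From the initial condition, c_1 = -4, c_2 = -3.
z(ln 4) = (-4)(4^5)(1) + (-3)(4^4)(-1) = -3328.

-3328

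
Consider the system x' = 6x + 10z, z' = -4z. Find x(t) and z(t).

x(t) = C_1e^(-4t) - C_2e^(6t), z(t) = -C_1e^(-4t)

Coefficient matrix A = [[6, 10], [0, -4]].
Characteristic polynomial det(A - λI) = λ^2 - 2λ - 24 = 0.
Eigenvalues λ = -4, 6.
For λ=-4: (A-λI) row 1 is [10, 10], so an eigenvector is (1, -1).
For λ=6: (A-λI) row 1 is [0, 10], so an eigenvector is (-1, 0).
General solution: C_1e^(-4t)(1,-1) + C_2e^(6t)(-1,0).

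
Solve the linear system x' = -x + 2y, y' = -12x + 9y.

x(t) = C_1e^(3t) + C_2e^(5t), y(t) = 2C_1e^(3t) + 3C_2e^(5t)

Coefficient matrix A = [[-1, 2], [-12, 9]].
Characteristic polynomial det(A - λI) = λ^2 - 8λ + 15 = 0.
Eigenvalues λ = 3, 5.
For λ=3: (A-λI) row 1 is [-4, 2], so an eigenvector is (1, 2).
For λ=5: (A-λI) row 1 is [-6, 2], so an eigenvector is (1, 3).
General solution: C_1e^(3t)(1,2) + C_2e^(5t)(1,3).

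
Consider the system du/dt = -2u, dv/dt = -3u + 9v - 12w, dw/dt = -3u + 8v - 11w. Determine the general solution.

Coefficient matrix A = [[-2, 0, 0], [-3, 9, -12], [-3, 8, -11]].
det(A - λI) = 0 gives eigenvalues λ = -2, 1, -3.
For λ=-2: eigenvector (1,-3,-3).
For λ=1: eigenvector (0,3,2).
For λ=-3: eigenvector (0,1,1).
General solution: c_1e^(-2t)(1,-3,-3) + c_2e^(t)(0,3,2) + c_3e^(-3t)(0,1,1).

u(t) = c_1e^(-2t), v(t) = -3c_1e^(-2t) + 3c_2e^(t) + c_3e^(-3t), w(t) = -3c_1e^(-2t) + 2c_2e^(t) + c_3e^(-3t)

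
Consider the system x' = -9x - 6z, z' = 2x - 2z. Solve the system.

x(t) = -2K_1e^(-6t) + 3K_2e^(-5t), z(t) = K_1e^(-6t) - 2K_2e^(-5t)

Coefficient matrix A = [[-9, -6], [2, -2]].
Characteristic polynomial det(A - λI) = λ^2 + 11λ + 30 = 0.
Eigenvalues λ = -6, -5.
For λ=-6: (A-λI) row 1 is [-3, -6], so an eigenvector is (-2, 1).
For λ=-5: (A-λI) row 1 is [-4, -6], so an eigenvector is (3, -2).
General solution: K_1e^(-6t)(-2,1) + K_2e^(-5t)(3,-2).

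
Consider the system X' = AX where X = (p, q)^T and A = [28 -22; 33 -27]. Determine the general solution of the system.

Coefficient matrix A = [[28, -22], [33, -27]].
Characteristic polynomial det(A - λI) = λ^2 - λ - 30 = 0.
Eigenvalues λ = 6, -5.
For λ=6: (A-λI) row 1 is [22, -22], so an eigenvector is (1, 1).
For λ=-5: (A-λI) row 1 is [33, -22], so an eigenvector is (-2, -3).
General solution: K_1e^(6t)(1,1) + K_2e^(-5t)(-2,-3).

p(t) = K_1e^(6t) - 2K_2e^(-5t), q(t) = K_1e^(6t) - 3K_2e^(-5t)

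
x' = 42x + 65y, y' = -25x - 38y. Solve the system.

Coefficient matrix A = [[42, 65], [-25, -38]].
Characteristic polynomial det(A - λI) = λ^2 - 4λ + 29 = 0.
Eigenvalues λ = 2 ± 5i (complex conjugate pair).
For λ=2+5i: an eigenvector is (-3,2) - i(2,-1) = (-3 - 2i, 2 + i).
A real fundamental pair from Re and Im of e^((2+5i)t)v: X_1 = e^(2t)(cos(5t)·(-3,2) + sin(5t)·(2,-1)), X_2 = e^(2t)(sin(5t)·(-3,2) - cos(5t)·(2,-1)).
General solution: K_1X_1 + K_2X_2.

x(t) = 2K_1e^(2t)sin(5t) - 3K_1e^(2t)cos(5t) - 3K_2e^(2t)sin(5t) - 2K_2e^(2t)cos(5t), y(t) = -K_1e^(2t)sin(5t) + 2K_1e^(2t)cos(5t) + 2K_2e^(2t)sin(5t) + K_2e^(2t)cos(5t)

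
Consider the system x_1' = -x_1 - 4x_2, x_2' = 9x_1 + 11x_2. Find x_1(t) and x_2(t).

x_1(t) = 2K_1e^(5t) + 2K_2te^(5t) + K_2e^(5t), x_2(t) = -3K_1e^(5t) - 3K_2te^(5t) - 2K_2e^(5t)

Coefficient matrix A = [[-1, -4], [9, 11]].
Characteristic polynomial det(A - λI) = λ^2 - 10λ + 25 = 0.
Single eigenvalue λ = 5 with algebraic multiplicity 2.
Eigenvector v = (2,-3); generalized eigenvector w with (A-λI)w=v is (1,-2).
General solution: e^(5t)[K_1·v + K_2·(t·v + w)].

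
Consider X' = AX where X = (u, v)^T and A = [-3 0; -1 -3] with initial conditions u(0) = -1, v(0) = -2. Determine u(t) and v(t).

u(t) = -e^(-3t), v(t) = te^(-3t) - 2e^(-3t)

Coefficient matrix A = [[-3, 0], [-1, -3]].
Characteristic polynomial det(A - λI) = λ^2 + 6λ + 9 = 0.
Single eigenvalue λ = -3 with algebraic multiplicity 2.
Eigenvector v = (0,1); generalized eigenvector w with (A-λI)w=v is (-1,-2).
General solution: e^(-3t)[K_1·v + K_2·(t·v + w)].
Applying u(0)=-1, v(0)=-2 gives K_1=0, K_2=1.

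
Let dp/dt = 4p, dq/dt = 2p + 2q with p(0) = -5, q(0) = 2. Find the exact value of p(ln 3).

A = [[4,0],[2,2]]; eigenvalues λ = 4, 2.
Eigenvectors: (-1,-1) for λ=4, (0,1) for λ=2.
From the initial condition, c_1 = 5, c_2 = 7.
p(ln 3) = (5)(3^4)(-1) + (7)(3^2)(0) = -405.

-405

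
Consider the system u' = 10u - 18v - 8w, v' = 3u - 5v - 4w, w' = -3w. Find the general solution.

u(t) = 2K_1e^(-3t) + 2K_2e^(t) + 3K_3e^(4t), v(t) = K_1e^(-3t) + K_2e^(t) + K_3e^(4t), w(t) = K_1e^(-3t)

Coefficient matrix A = [[10, -18, -8], [3, -5, -4], [0, 0, -3]].
det(A - λI) = 0 gives eigenvalues λ = -3, 1, 4.
For λ=-3: eigenvector (2,1,1).
For λ=1: eigenvector (2,1,0).
For λ=4: eigenvector (3,1,0).
General solution: K_1e^(-3t)(2,1,1) + K_2e^(t)(2,1,0) + K_3e^(4t)(3,1,0).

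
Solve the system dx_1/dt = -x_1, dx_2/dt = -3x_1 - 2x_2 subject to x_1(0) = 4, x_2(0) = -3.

Coefficient matrix A = [[-1, 0], [-3, -2]].
Characteristic polynomial det(A - λI) = λ^2 + 3λ + 2 = 0.
Eigenvalues λ = -1, -2.
For λ=-1: (A-λI) row 2 is [-3, -1], so an eigenvector is (-1, 3).
For λ=-2: (A-λI) row 1 is [1, 0], so an eigenvector is (0, 1).
General solution: C_1e^(-t)(-1,3) + C_2e^(-2t)(0,1).
Applying x_1(0)=4, x_2(0)=-3 gives C_1=-4, C_2=9.

x_1(t) = 4e^(-t), x_2(t) = -12e^(-t) + 9e^(-2t)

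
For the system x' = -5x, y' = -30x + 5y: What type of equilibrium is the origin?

A = [[-5,0],[-30,5]]; det(A-λI) = λ^2 - 25.
λ = -5, 5: opposite signs.

saddle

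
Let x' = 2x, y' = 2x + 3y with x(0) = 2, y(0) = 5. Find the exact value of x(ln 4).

32

A = [[2,0],[2,3]]; eigenvalues λ = 2, 3.
Eigenvectors: (1,-2) for λ=2, (0,-1) for λ=3.
From the initial condition, c_1 = 2, c_2 = -9.
x(ln 4) = (2)(4^2)(1) + (-9)(4^3)(0) = 32.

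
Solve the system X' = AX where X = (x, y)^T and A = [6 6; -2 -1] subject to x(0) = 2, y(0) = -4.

Coefficient matrix A = [[6, 6], [-2, -1]].
Characteristic polynomial det(A - λI) = λ^2 - 5λ + 6 = 0.
Eigenvalues λ = 3, 2.
For λ=3: (A-λI) row 1 is [3, 6], so an eigenvector is (2, -1).
For λ=2: (A-λI) row 1 is [4, 6], so an eigenvector is (-3, 2).
General solution: K_1e^(3t)(2,-1) + K_2e^(2t)(-3,2).
Applying x(0)=2, y(0)=-4 gives K_1=-8, K_2=-6.

x(t) = -16e^(3t) + 18e^(2t), y(t) = 8e^(3t) - 12e^(2t)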